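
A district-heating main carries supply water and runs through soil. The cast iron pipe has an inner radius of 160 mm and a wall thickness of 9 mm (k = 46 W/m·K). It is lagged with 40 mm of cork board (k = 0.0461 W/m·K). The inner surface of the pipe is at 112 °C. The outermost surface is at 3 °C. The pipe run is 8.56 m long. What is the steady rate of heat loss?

Q ≈ 1270 W

For a radial system each layer contributes R = ln(r_out/r_in)/(2πkL); films add R = 1/(hA).
R_cast iron pipe wall = ln(169/160)/(2π×46×8.56) = 2.212×10^-5 K/W
R_cork board = ln(209/169)/(2π×0.0461×8.56) = 0.08568 K/W
R_total = 0.0857 K/W
Q = ΔT/R_total = 109/0.0857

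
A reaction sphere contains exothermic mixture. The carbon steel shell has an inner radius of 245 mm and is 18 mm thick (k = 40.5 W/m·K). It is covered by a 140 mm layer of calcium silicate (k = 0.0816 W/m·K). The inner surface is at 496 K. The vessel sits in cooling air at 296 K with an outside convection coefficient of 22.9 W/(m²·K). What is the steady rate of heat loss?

Each spherical layer contributes R = (1/r_i − 1/r_o)/(4πk):
R_carbon steel shell = (1/0.245 − 1/0.263)/(4π×40.5) = 5.489×10^-4 K/W
R_calcium silicate = (1/0.263 − 1/0.403)/(4π×0.0816) = 1.288 K/W
R_outer film = 1/(h·4πr_o²) = 1/(22.9×4π×0.403²) = 0.0214 K/W
R_total = 1.31 K/W
Q = ΔT/R_total = 200/1.31

Q ≈ 153 W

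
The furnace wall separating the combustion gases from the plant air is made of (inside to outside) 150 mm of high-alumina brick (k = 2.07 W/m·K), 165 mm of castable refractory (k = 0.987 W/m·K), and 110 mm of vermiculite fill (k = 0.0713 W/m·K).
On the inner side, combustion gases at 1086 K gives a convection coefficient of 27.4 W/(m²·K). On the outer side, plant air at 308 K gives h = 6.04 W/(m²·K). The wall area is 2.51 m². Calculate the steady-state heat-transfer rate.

Q ≈ 984 W

Series thermal resistances:
R_inner film = 1/(h_i·A) = 1/(27.4×2.51) = 0.01454 K/W
R_high-alumina brick = L/(kA) = 0.15/(2.07×2.51) = 0.02887 K/W
R_castable refractory = L/(kA) = 0.165/(0.987×2.51) = 0.0666 K/W
R_vermiculite fill = L/(kA) = 0.11/(0.0713×2.51) = 0.6147 K/W
R_outer film = 1/(h_o·A) = 1/(6.04×2.51) = 0.06596 K/W
R_total = 0.7906 K/W
Q = ΔT / R_total = 778 / 0.7906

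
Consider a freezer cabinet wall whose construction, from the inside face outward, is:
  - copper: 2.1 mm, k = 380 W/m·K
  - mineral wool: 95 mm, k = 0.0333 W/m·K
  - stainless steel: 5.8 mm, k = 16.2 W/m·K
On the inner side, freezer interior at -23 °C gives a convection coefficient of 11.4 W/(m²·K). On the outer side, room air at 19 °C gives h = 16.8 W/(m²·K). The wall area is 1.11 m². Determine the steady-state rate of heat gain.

Using the resistance-network approach (series):
R_inner film = 1/(h_i·A) = 1/(11.4×1.11) = 0.07903 K/W
R_copper = L/(kA) = 0.0021/(380×1.11) = 4.979×10^-6 K/W
R_mineral wool = L/(kA) = 0.095/(0.0333×1.11) = 2.57 K/W
R_stainless steel = L/(kA) = 0.0058/(16.2×1.11) = 3.225×10^-4 K/W
R_outer film = 1/(h_o·A) = 1/(16.8×1.11) = 0.05363 K/W
R_total = 2.703 K/W
Q = ΔT / R_total = 42 / 2.703

Q ≈ 15.5 W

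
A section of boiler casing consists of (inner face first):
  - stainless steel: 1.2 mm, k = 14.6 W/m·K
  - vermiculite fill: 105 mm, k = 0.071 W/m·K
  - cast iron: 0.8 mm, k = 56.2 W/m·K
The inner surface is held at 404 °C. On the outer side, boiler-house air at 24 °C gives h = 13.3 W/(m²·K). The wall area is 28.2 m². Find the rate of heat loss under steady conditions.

Q ≈ 6900 W

Thermal resistances in series:
R_stainless steel = L/(kA) = 0.0012/(14.6×28.2) = 2.915×10^-6 K/W
R_vermiculite fill = L/(kA) = 0.105/(0.071×28.2) = 0.05244 K/W
R_cast iron = L/(kA) = 0.0008/(56.2×28.2) = 5.048×10^-7 K/W
R_outer film = 1/(h_o·A) = 1/(13.3×28.2) = 0.002666 K/W
R_total = 0.05511 K/W
Q = ΔT / R_total = 380 / 0.05511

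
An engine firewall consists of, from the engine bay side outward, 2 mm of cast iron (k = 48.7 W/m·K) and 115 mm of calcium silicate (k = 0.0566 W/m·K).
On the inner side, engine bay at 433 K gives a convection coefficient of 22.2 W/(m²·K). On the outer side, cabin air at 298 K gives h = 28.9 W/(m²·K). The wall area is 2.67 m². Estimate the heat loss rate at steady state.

Q ≈ 171 W

Thermal resistances in series:
R_inner film = 1/(h_i·A) = 1/(22.2×2.67) = 0.01687 K/W
R_cast iron = L/(kA) = 0.002/(48.7×2.67) = 1.538×10^-5 K/W
R_calcium silicate = L/(kA) = 0.115/(0.0566×2.67) = 0.761 K/W
R_outer film = 1/(h_o·A) = 1/(28.9×2.67) = 0.01296 K/W
R_total = 0.7908 K/W
Q = ΔT / R_total = 135 / 0.7908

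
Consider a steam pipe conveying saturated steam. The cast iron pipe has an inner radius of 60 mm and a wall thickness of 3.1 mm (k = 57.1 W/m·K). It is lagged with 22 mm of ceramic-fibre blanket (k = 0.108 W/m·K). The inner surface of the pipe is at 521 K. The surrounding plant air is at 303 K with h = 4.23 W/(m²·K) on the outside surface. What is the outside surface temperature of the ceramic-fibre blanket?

T ≈ 412 K

Radial resistances (cylindrical: R_cond = ln(r_o/r_i)/(2πkL), R_conv = 1/(h·2πrL)):
R_cast iron pipe wall = ln(63.1/60)/(2π×57.1×1) = 1.404×10^-4 K/W
R_ceramic-fibre blanket = ln(85.1/63.1)/(2π×0.108×1) = 0.4408 K/W
R_outer film = 1/(h_o·2πr_oL) = 1/(4.23×2π×0.0851×1) = 0.4421 K/W
R_total = 0.8831 K/W
Q = ΔT/R_total = 218/0.8831
Q = 247 W/m
T_interface = T_inner − Q·ΣR(inner→interface) = 521 − 247×0.4409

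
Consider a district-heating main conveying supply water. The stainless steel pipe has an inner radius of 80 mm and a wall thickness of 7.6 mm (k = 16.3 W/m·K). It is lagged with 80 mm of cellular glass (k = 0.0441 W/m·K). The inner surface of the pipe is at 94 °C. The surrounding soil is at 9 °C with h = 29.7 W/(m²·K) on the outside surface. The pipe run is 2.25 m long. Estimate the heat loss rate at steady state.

Q ≈ 80.5 W

Treating each annulus and film as a series resistance:
R_stainless steel pipe wall = ln(87.6/80)/(2π×16.3×2.25) = 3.938×10^-4 K/W
R_cellular glass = ln(167.6/87.6)/(2π×0.0441×2.25) = 1.041 K/W
R_outer film = 1/(h_o·2πr_oL) = 1/(29.7×2π×0.1676×2.25) = 0.01421 K/W
R_total = 1.055 K/W
Q = ΔT/R_total = 85/1.055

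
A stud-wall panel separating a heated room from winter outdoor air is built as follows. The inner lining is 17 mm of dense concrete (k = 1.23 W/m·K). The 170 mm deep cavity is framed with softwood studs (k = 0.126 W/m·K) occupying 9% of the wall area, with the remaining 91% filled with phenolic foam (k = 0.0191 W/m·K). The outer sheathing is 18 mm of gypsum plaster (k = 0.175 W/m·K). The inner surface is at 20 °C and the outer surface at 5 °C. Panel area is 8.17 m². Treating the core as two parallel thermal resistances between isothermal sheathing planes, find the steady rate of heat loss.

Sheathing layers in series; stud and cavity paths in parallel between them.
R_inner = 0.017/(1.23×8.17) = 0.001692 K/W
R_stud  = 0.17/(0.126×0.09×8.17) = 1.835 K/W
R_cav   = 0.17/(0.0191×0.91×8.17) = 1.197 K/W
1/R_core = 1/R_stud + 1/R_cav → R_core = 0.7245 K/W
R_outer = 0.018/(0.175×8.17) = 0.01259 K/W
R_total = 0.7388 K/W
Q = ΔT/R_total = 15/0.7388

Q ≈ 20.3 W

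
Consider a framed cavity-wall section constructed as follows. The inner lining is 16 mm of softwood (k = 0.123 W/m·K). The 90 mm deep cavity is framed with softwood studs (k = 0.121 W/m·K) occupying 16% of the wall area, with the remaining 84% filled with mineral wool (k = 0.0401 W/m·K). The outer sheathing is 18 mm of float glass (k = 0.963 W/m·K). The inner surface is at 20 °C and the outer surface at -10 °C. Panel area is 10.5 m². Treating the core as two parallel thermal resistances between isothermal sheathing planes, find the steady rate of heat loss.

Q ≈ 171 W

Sheathing layers in series; stud and cavity paths in parallel between them.
R_inner = 0.016/(0.123×10.5) = 0.01239 K/W
R_stud  = 0.09/(0.121×0.16×10.5) = 0.4427 K/W
R_cav   = 0.09/(0.0401×0.84×10.5) = 0.2545 K/W
1/R_core = 1/R_stud + 1/R_cav → R_core = 0.1616 K/W
R_outer = 0.018/(0.963×10.5) = 0.00178 K/W
R_total = 0.1758 K/W
Q = ΔT/R_total = 30/0.1758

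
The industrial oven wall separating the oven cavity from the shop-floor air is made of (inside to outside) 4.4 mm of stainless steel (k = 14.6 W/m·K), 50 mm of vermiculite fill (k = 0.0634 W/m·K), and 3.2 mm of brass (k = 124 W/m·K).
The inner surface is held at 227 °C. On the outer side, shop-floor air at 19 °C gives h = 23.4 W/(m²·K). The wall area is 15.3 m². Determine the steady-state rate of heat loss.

Q ≈ 3830 W

Using the resistance-network approach (series):
R_stainless steel = L/(kA) = 0.0044/(14.6×15.3) = 1.97×10^-5 K/W
R_vermiculite fill = L/(kA) = 0.05/(0.0634×15.3) = 0.05155 K/W
R_brass = L/(kA) = 0.0032/(124×15.3) = 1.687×10^-6 K/W
R_outer film = 1/(h_o·A) = 1/(23.4×15.3) = 0.002793 K/W
R_total = 0.05436 K/W
Q = ΔT / R_total = 208 / 0.05436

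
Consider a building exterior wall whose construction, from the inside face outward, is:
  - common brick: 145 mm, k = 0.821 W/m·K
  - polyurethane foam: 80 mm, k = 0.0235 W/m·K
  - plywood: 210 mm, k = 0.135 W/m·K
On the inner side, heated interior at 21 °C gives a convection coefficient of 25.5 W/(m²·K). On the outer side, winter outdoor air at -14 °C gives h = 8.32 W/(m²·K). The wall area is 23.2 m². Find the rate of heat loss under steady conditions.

Q ≈ 153 W

Model the wall as resistances in series:
R_inner film = 1/(h_i·A) = 1/(25.5×23.2) = 0.00169 K/W
R_common brick = L/(kA) = 0.145/(0.821×23.2) = 0.007613 K/W
R_polyurethane foam = L/(kA) = 0.08/(0.0235×23.2) = 0.1467 K/W
R_plywood = L/(kA) = 0.21/(0.135×23.2) = 0.06705 K/W
R_outer film = 1/(h_o·A) = 1/(8.32×23.2) = 0.005181 K/W
R_total = 0.2283 K/W
Q = ΔT / R_total = 35 / 0.2283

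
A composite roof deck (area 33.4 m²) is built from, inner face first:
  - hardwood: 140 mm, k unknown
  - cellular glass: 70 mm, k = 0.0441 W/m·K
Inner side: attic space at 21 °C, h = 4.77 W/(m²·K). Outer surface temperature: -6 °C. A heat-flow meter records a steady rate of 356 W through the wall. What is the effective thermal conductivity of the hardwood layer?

Treating each layer as a thermal resistance in series:
R_inner film = 1/(h_i·A) = 1/(4.77×33.4) = 0.006277 K/W
R_cellular glass = L/(kA) = 0.07/(0.0441×33.4) = 0.04752 K/W
Sum of known resistances R_other = 0.0538 K/W
Total R = ΔT/Q = 27/356 = 0.07584 K/W
R_hardwood = R_total − R_other = 0.02204 K/W
k = L/(R·A) = 0.14/(0.02204×33.4)

k ≈ 0.19 W/(m·K)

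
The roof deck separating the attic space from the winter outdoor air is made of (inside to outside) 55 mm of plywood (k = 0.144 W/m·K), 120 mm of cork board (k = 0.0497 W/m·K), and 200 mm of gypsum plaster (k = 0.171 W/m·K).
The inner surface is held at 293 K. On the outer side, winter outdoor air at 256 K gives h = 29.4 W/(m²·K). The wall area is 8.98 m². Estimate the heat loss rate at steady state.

Q ≈ 83.1 W

Treating each layer as a thermal resistance in series:
R_plywood = L/(kA) = 0.055/(0.144×8.98) = 0.04253 K/W
R_cork board = L/(kA) = 0.12/(0.0497×8.98) = 0.2689 K/W
R_gypsum plaster = L/(kA) = 0.2/(0.171×8.98) = 0.1302 K/W
R_outer film = 1/(h_o·A) = 1/(29.4×8.98) = 0.003788 K/W
R_total = 0.4454 K/W
Q = ΔT / R_total = 37 / 0.4454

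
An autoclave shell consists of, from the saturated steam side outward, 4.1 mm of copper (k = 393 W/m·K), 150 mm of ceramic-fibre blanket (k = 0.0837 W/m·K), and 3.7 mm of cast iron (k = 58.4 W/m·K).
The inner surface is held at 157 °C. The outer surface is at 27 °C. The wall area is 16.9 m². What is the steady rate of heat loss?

Series thermal resistances:
R_copper = L/(kA) = 0.0041/(393×16.9) = 6.173×10^-7 K/W
R_ceramic-fibre blanket = L/(kA) = 0.15/(0.0837×16.9) = 0.106 K/W
R_cast iron = L/(kA) = 0.0037/(58.4×16.9) = 3.749×10^-6 K/W
R_total = 0.106 K/W
Q = ΔT / R_total = 130 / 0.106

Q ≈ 1230 W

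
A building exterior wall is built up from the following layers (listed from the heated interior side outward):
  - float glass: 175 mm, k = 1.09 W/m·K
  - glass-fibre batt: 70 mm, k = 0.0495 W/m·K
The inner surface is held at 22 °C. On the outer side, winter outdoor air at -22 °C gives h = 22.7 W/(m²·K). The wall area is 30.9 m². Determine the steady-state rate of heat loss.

Model the wall as resistances in series:
R_float glass = L/(kA) = 0.175/(1.09×30.9) = 0.005196 K/W
R_glass-fibre batt = L/(kA) = 0.07/(0.0495×30.9) = 0.04577 K/W
R_outer film = 1/(h_o·A) = 1/(22.7×30.9) = 0.001426 K/W
R_total = 0.05239 K/W
Q = ΔT / R_total = 44 / 0.05239

Q ≈ 840 W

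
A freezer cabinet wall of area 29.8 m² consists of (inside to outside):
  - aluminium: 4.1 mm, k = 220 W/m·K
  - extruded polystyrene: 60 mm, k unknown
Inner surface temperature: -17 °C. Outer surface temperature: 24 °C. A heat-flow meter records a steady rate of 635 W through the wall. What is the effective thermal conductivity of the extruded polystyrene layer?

Treating each layer as a thermal resistance in series:
R_aluminium = L/(kA) = 0.0041/(220×29.8) = 6.254×10^-7 K/W
Sum of known resistances R_other = 6.254×10^-7 K/W
Total R = ΔT/Q = 41/635 = 0.06457 K/W
R_extruded polystyrene = R_total − R_other = 0.06457 K/W
k = L/(R·A) = 0.06/(0.06457×29.8)

k ≈ 0.0312 W/(m·K)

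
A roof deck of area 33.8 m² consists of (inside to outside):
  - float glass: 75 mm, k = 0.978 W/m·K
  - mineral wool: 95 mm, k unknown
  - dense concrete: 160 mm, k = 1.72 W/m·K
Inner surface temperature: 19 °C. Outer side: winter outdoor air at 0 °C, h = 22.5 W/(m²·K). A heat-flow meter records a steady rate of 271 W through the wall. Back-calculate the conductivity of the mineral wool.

Using the resistance-network approach (series):
R_float glass = L/(kA) = 0.075/(0.978×33.8) = 0.002269 K/W
R_dense concrete = L/(kA) = 0.16/(1.72×33.8) = 0.002752 K/W
R_outer film = 1/(h_o·A) = 1/(22.5×33.8) = 0.001315 K/W
Sum of known resistances R_other = 0.006336 K/W
Total R = ΔT/Q = 19/271 = 0.07011 K/W
R_mineral wool = R_total − R_other = 0.06377 K/W
k = L/(R·A) = 0.095/(0.06377×33.8)

k ≈ 0.0441 W/(m·K)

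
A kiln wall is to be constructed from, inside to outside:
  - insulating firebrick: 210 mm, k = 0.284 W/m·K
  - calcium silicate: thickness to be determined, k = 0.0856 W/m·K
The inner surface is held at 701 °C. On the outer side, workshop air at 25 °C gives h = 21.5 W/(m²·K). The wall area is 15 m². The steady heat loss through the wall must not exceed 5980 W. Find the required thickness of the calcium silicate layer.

L ≈ 77.9 mm

Series thermal resistances:
R_insulating firebrick = L/(kA) = 0.21/(0.284×15) = 0.0493 K/W
R_outer film = 1/(h_o·A) = 1/(21.5×15) = 0.003101 K/W
Sum of the known resistances R_other = 0.0524 K/W
Required total resistance R_tot = ΔT/Q_allow = 676/5980 = 0.113 K/W
R_calcium silicate = R_tot − R_other = 0.06065 K/W
L = R·k·A = 0.06065×0.0856×15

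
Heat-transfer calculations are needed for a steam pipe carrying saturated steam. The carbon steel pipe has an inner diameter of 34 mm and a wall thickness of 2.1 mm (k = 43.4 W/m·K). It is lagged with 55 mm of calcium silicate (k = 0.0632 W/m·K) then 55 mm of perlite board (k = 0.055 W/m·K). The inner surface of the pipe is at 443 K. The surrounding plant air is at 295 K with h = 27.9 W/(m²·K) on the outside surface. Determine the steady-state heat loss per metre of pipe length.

q′ ≈ 29.2 W/m

Per-layer cylindrical resistances, series-summed:
R_carbon steel pipe wall = ln(19.1/17)/(2π×43.4×1) = 4.271×10^-4 K/W
R_calcium silicate = ln(74.1/19.1)/(2π×0.0632×1) = 3.414 K/W
R_perlite board = ln(129.1/74.1)/(2π×0.055×1) = 1.607 K/W
R_outer film = 1/(h_o·2πr_oL) = 1/(27.9×2π×0.1291×1) = 0.04419 K/W
R_total = 5.065 K/W
Q = ΔT/R_total = 148/5.065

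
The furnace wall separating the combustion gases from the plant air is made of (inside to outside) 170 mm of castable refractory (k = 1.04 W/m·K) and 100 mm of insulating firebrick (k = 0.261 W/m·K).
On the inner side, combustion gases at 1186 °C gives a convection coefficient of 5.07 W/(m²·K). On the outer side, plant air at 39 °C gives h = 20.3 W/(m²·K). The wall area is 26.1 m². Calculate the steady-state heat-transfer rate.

Treating each layer as a thermal resistance in series:
R_inner film = 1/(h_i·A) = 1/(5.07×26.1) = 0.007557 K/W
R_castable refractory = L/(kA) = 0.17/(1.04×26.1) = 0.006263 K/W
R_insulating firebrick = L/(kA) = 0.1/(0.261×26.1) = 0.01468 K/W
R_outer film = 1/(h_o·A) = 1/(20.3×26.1) = 0.001887 K/W
R_total = 0.03039 K/W
Q = ΔT / R_total = 1147 / 0.03039

Q ≈ 37700 W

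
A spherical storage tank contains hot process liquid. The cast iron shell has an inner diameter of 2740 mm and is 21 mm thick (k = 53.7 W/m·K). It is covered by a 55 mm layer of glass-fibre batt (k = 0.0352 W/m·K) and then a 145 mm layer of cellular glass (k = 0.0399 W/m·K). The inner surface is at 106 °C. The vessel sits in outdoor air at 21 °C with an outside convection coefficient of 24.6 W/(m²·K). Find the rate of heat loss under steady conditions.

Spherical conduction: R = (1/r_in − 1/r_out)/(4πk) per layer; series-sum.
R_cast iron shell = (1/1.37 − 1/1.391)/(4π×53.7) = 1.633×10^-5 K/W
R_glass-fibre batt = (1/1.391 − 1/1.446)/(4π×0.0352) = 0.06182 K/W
R_cellular glass = (1/1.446 − 1/1.591)/(4π×0.0399) = 0.1257 K/W
R_outer film = 1/(h·4πr_o²) = 1/(24.6×4π×1.591²) = 0.001278 K/W
R_total = 0.1888 K/W
Q = ΔT/R_total = 85/0.1888

Q ≈ 450 W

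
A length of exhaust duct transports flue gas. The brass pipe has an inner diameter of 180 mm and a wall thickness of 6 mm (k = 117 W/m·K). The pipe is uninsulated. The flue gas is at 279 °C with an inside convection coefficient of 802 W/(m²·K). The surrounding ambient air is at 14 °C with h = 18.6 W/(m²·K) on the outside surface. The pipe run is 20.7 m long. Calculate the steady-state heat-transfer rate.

Q ≈ 60000 W

Treating each annulus and film as a series resistance:
R_inner film = 1/(h_i·2πr₁L) = 1/(802×2π×0.09×20.7) = 1.065×10^-4 K/W
R_brass pipe wall = ln(96/90)/(2π×117×20.7) = 4.241×10^-6 K/W
R_outer film = 1/(h_o·2πr_oL) = 1/(18.6×2π×0.096×20.7) = 0.004306 K/W
R_total = 0.004417 K/W
Q = ΔT/R_total = 265/0.004417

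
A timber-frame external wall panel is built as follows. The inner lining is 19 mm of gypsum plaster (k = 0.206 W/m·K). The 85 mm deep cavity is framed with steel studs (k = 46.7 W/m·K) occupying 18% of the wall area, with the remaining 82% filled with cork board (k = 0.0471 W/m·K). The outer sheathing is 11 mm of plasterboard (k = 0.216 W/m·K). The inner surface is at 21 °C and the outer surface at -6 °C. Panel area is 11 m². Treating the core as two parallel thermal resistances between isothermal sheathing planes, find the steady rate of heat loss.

Sheathing layers in series; stud and cavity paths in parallel between them.
R_inner = 0.019/(0.206×11) = 0.008385 K/W
R_stud  = 0.085/(46.7×0.18×11) = 9.193×10^-4 K/W
R_cav   = 0.085/(0.0471×0.82×11) = 0.2001 K/W
1/R_core = 1/R_stud + 1/R_cav → R_core = 9.151×10^-4 K/W
R_outer = 0.011/(0.216×11) = 0.00463 K/W
R_total = 0.01393 K/W
Q = ΔT/R_total = 27/0.01393

Q ≈ 1940 W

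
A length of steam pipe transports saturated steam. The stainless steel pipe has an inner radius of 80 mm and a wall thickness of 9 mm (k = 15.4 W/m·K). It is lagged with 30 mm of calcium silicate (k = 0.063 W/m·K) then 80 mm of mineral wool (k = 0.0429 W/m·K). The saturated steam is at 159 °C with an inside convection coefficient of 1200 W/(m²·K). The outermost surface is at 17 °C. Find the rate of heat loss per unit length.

q′ ≈ 53.7 W/m

Per-layer cylindrical resistances, series-summed:
R_inner film = 1/(h_i·2πr₁L) = 1/(1200×2π×0.08×1) = 0.001658 K/W
R_stainless steel pipe wall = ln(89/80)/(2π×15.4×1) = 0.001102 K/W
R_calcium silicate = ln(119/89)/(2π×0.063×1) = 0.7338 K/W
R_mineral wool = ln(199/119)/(2π×0.0429×1) = 1.908 K/W
R_total = 2.644 K/W
Q = ΔT/R_total = 142/2.644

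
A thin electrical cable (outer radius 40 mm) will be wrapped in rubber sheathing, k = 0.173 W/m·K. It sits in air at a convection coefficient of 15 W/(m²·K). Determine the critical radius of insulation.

r_cr ≈ 11.5 mm

For a cylinder r_cr = k/h = 0.173/15
r_cr = 11.5 mm; since the bare radius (40 mm) is above r_cr, any added insulation will reduce heat loss.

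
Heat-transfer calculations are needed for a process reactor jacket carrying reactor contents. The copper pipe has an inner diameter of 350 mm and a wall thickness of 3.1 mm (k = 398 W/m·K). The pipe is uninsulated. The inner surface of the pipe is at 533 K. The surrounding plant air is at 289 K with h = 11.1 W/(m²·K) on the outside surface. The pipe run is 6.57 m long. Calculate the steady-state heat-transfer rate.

Treating each annulus and film as a series resistance:
R_copper pipe wall = ln(178.1/175)/(2π×398×6.57) = 1.069×10^-6 K/W
R_outer film = 1/(h_o·2πr_oL) = 1/(11.1×2π×0.1781×6.57) = 0.01225 K/W
R_total = 0.01225 K/W
Q = ΔT/R_total = 244/0.01225

Q ≈ 19900 W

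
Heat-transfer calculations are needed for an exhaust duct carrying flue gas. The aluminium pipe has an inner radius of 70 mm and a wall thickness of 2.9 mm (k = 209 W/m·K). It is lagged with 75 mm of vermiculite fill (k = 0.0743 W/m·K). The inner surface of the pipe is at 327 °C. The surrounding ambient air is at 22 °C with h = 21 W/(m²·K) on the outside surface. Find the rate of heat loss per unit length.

q′ ≈ 195 W/m

Treating each annulus and film as a series resistance:
R_aluminium pipe wall = ln(72.9/70)/(2π×209×1) = 3.091×10^-5 K/W
R_vermiculite fill = ln(147.9/72.9)/(2π×0.0743×1) = 1.515 K/W
R_outer film = 1/(h_o·2πr_oL) = 1/(21×2π×0.1479×1) = 0.05124 K/W
R_total = 1.567 K/W
Q = ΔT/R_total = 305/1.567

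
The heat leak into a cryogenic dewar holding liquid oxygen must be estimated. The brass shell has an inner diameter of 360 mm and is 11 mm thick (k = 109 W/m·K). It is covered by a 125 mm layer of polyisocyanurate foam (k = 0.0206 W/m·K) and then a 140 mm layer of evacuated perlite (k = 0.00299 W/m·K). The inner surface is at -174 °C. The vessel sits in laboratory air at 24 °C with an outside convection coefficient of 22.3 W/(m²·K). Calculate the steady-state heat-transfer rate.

Spherical conduction: R = (1/r_in − 1/r_out)/(4πk) per layer; series-sum.
R_brass shell = (1/0.18 − 1/0.191)/(4π×109) = 2.336×10^-4 K/W
R_polyisocyanurate foam = (1/0.191 − 1/0.316)/(4π×0.0206) = 8 K/W
R_evacuated perlite = (1/0.316 − 1/0.456)/(4π×0.00299) = 25.86 K/W
R_outer film = 1/(h·4πr_o²) = 1/(22.3×4π×0.456²) = 0.01716 K/W
R_total = 33.88 K/W
Q = ΔT/R_total = 198/33.88

Q ≈ 5.84 W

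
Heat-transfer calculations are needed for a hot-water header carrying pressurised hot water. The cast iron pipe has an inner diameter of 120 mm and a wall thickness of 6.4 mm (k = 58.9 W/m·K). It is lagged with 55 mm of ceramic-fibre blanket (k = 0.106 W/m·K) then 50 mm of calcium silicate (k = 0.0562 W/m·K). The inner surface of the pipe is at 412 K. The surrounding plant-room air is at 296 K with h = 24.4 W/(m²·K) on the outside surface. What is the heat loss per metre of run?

Cylindrical conduction, so R = ln(r₂/r₁)/(2πkL) per layer, in series:
R_cast iron pipe wall = ln(66.4/60)/(2π×58.9×1) = 2.739×10^-4 K/W
R_ceramic-fibre blanket = ln(121.4/66.4)/(2π×0.106×1) = 0.906 K/W
R_calcium silicate = ln(171.4/121.4)/(2π×0.0562×1) = 0.9768 K/W
R_outer film = 1/(h_o·2πr_oL) = 1/(24.4×2π×0.1714×1) = 0.03806 K/W
R_total = 1.921 K/W
Q = ΔT/R_total = 116/1.921

q′ ≈ 60.4 W/m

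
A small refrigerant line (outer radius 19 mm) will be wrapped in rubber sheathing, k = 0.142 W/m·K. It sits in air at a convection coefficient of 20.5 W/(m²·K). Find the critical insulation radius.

r_cr ≈ 6.93 mm

For a cylinder r_cr = k/h = 0.142/20.5
r_cr = 6.93 mm; since the bare radius (19 mm) is above r_cr, any added insulation will reduce heat loss.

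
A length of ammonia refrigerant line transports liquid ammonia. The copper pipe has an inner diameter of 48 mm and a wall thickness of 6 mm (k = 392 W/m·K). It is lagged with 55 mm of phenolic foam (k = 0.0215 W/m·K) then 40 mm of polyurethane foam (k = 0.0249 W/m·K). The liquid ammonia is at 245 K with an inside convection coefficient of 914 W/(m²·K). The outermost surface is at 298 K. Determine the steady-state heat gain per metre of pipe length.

Treating each annulus and film as a series resistance:
R_inner film = 1/(h_i·2πr₁L) = 1/(914×2π×0.024×1) = 0.007255 K/W
R_copper pipe wall = ln(30/24)/(2π×392×1) = 9.06×10^-5 K/W
R_phenolic foam = ln(85/30)/(2π×0.0215×1) = 7.709 K/W
R_polyurethane foam = ln(125/85)/(2π×0.0249×1) = 2.465 K/W
R_total = 10.18 K/W
Q = ΔT/R_total = 53/10.18

q′ ≈ 5.21 W/m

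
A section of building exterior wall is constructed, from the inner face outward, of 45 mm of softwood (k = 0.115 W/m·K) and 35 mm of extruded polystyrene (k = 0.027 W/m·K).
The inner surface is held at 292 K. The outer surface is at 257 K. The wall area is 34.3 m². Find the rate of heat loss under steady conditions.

Thermal resistances in series:
R_softwood = L/(kA) = 0.045/(0.115×34.3) = 0.01141 K/W
R_extruded polystyrene = L/(kA) = 0.035/(0.027×34.3) = 0.03779 K/W
R_total = 0.0492 K/W
Q = ΔT / R_total = 35 / 0.0492

Q ≈ 711 W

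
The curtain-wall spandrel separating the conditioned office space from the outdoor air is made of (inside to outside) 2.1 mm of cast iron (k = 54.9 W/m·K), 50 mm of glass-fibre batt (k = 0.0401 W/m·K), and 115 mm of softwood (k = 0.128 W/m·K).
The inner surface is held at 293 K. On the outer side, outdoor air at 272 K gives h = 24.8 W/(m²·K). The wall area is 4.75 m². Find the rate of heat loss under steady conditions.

Treating each layer as a thermal resistance in series:
R_cast iron = L/(kA) = 0.0021/(54.9×4.75) = 8.053×10^-6 K/W
R_glass-fibre batt = L/(kA) = 0.05/(0.0401×4.75) = 0.2625 K/W
R_softwood = L/(kA) = 0.115/(0.128×4.75) = 0.1891 K/W
R_outer film = 1/(h_o·A) = 1/(24.8×4.75) = 0.008489 K/W
R_total = 0.4601 K/W
Q = ΔT / R_total = 21 / 0.4601

Q ≈ 45.6 W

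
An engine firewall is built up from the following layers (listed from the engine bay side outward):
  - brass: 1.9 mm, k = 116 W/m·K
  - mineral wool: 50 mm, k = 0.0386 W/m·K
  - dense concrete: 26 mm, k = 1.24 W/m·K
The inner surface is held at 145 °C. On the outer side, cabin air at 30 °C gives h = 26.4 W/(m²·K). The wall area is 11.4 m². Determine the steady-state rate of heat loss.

Using the resistance-network approach (series):
R_brass = L/(kA) = 0.0019/(116×11.4) = 1.437×10^-6 K/W
R_mineral wool = L/(kA) = 0.05/(0.0386×11.4) = 0.1136 K/W
R_dense concrete = L/(kA) = 0.026/(1.24×11.4) = 0.001839 K/W
R_outer film = 1/(h_o·A) = 1/(26.4×11.4) = 0.003323 K/W
R_total = 0.1188 K/W
Q = ΔT / R_total = 115 / 0.1188

Q ≈ 968 W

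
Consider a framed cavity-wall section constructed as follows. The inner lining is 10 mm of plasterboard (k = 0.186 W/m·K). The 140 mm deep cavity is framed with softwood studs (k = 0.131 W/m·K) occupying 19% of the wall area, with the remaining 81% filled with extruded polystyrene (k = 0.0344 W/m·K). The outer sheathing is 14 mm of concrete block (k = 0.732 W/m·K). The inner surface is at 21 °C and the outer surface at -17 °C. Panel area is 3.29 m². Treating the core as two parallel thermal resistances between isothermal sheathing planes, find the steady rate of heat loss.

Q ≈ 45.9 W

Sheathing layers in series; stud and cavity paths in parallel between them.
R_inner = 0.01/(0.186×3.29) = 0.01634 K/W
R_stud  = 0.14/(0.131×0.19×3.29) = 1.71 K/W
R_cav   = 0.14/(0.0344×0.81×3.29) = 1.527 K/W
1/R_core = 1/R_stud + 1/R_cav → R_core = 0.8066 K/W
R_outer = 0.014/(0.732×3.29) = 0.005813 K/W
R_total = 0.8288 K/W
Q = ΔT/R_total = 38/0.8288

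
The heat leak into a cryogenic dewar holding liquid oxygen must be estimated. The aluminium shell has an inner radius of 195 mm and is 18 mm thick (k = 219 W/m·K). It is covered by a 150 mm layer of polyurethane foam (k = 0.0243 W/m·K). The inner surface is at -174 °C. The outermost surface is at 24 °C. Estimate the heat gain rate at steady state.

Each spherical layer contributes R = (1/r_i − 1/r_o)/(4πk):
R_aluminium shell = (1/0.195 − 1/0.213)/(4π×219) = 1.575×10^-4 K/W
R_polyurethane foam = (1/0.213 − 1/0.363)/(4π×0.0243) = 6.353 K/W
R_total = 6.353 K/W
Q = ΔT/R_total = 198/6.353

Q ≈ 31.2 W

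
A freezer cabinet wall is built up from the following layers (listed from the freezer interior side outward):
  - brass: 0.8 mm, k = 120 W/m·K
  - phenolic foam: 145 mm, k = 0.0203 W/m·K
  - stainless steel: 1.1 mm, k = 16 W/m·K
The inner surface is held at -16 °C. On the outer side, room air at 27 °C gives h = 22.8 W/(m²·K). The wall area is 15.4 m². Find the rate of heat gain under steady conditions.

Model the wall as resistances in series:
R_brass = L/(kA) = 0.0008/(120×15.4) = 4.329×10^-7 K/W
R_phenolic foam = L/(kA) = 0.145/(0.0203×15.4) = 0.4638 K/W
R_stainless steel = L/(kA) = 0.0011/(16×15.4) = 4.464×10^-6 K/W
R_outer film = 1/(h_o·A) = 1/(22.8×15.4) = 0.002848 K/W
R_total = 0.4667 K/W
Q = ΔT / R_total = 43 / 0.4667

Q ≈ 92.1 W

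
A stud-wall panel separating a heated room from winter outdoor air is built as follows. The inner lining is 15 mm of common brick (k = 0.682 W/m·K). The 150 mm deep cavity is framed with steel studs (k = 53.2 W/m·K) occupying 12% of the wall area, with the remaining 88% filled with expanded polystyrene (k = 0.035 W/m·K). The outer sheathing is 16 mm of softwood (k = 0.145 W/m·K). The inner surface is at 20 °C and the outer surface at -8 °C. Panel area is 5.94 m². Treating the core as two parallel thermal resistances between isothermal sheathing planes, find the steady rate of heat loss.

Q ≈ 1070 W

Sheathing layers in series; stud and cavity paths in parallel between them.
R_inner = 0.015/(0.682×5.94) = 0.003703 K/W
R_stud  = 0.15/(53.2×0.12×5.94) = 0.003956 K/W
R_cav   = 0.15/(0.035×0.88×5.94) = 0.8199 K/W
1/R_core = 1/R_stud + 1/R_cav → R_core = 0.003937 K/W
R_outer = 0.016/(0.145×5.94) = 0.01858 K/W
R_total = 0.02622 K/W
Q = ΔT/R_total = 28/0.02622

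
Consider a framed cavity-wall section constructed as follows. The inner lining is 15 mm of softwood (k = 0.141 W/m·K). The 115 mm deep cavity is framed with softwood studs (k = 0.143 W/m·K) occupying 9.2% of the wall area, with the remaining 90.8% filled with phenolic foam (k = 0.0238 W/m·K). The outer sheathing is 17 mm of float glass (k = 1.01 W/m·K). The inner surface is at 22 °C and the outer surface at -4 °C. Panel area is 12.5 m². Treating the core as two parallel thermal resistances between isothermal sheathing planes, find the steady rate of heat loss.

Sheathing layers in series; stud and cavity paths in parallel between them.
R_inner = 0.015/(0.141×12.5) = 0.008511 K/W
R_stud  = 0.115/(0.143×0.092×12.5) = 0.6993 K/W
R_cav   = 0.115/(0.0238×0.908×12.5) = 0.4257 K/W
1/R_core = 1/R_stud + 1/R_cav → R_core = 0.2646 K/W
R_outer = 0.017/(1.01×12.5) = 0.001347 K/W
R_total = 0.2745 K/W
Q = ΔT/R_total = 26/0.2745

Q ≈ 94.7 W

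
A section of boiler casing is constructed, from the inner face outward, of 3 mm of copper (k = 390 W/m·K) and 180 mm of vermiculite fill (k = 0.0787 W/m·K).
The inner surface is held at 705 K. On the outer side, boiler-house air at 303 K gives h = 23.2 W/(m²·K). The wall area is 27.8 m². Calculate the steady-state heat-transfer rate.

Q ≈ 4800 W

Using the resistance-network approach (series):
R_copper = L/(kA) = 0.003/(390×27.8) = 2.767×10^-7 K/W
R_vermiculite fill = L/(kA) = 0.18/(0.0787×27.8) = 0.08227 K/W
R_outer film = 1/(h_o·A) = 1/(23.2×27.8) = 0.00155 K/W
R_total = 0.08382 K/W
Q = ΔT / R_total = 402 / 0.08382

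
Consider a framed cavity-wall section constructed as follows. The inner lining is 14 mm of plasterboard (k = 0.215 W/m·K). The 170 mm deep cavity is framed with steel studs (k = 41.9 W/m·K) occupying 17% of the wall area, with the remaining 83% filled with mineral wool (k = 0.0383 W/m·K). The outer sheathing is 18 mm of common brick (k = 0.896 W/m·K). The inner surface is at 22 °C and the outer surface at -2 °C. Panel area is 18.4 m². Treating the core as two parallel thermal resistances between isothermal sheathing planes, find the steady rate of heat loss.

Sheathing layers in series; stud and cavity paths in parallel between them.
R_inner = 0.014/(0.215×18.4) = 0.003539 K/W
R_stud  = 0.17/(41.9×0.17×18.4) = 0.001297 K/W
R_cav   = 0.17/(0.0383×0.83×18.4) = 0.2906 K/W
1/R_core = 1/R_stud + 1/R_cav → R_core = 0.001291 K/W
R_outer = 0.018/(0.896×18.4) = 0.001092 K/W
R_total = 0.005922 K/W
Q = ΔT/R_total = 24/0.005922

Q ≈ 4050 W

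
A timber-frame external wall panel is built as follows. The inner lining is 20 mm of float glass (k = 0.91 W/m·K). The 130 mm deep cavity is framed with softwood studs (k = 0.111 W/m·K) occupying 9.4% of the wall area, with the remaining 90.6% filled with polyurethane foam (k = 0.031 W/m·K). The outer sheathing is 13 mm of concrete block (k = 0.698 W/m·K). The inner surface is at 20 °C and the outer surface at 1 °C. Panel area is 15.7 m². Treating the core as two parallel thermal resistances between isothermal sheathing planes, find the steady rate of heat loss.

Q ≈ 87.3 W

Sheathing layers in series; stud and cavity paths in parallel between them.
R_inner = 0.02/(0.91×15.7) = 0.0014 K/W
R_stud  = 0.13/(0.111×0.094×15.7) = 0.7936 K/W
R_cav   = 0.13/(0.031×0.906×15.7) = 0.2948 K/W
1/R_core = 1/R_stud + 1/R_cav → R_core = 0.215 K/W
R_outer = 0.013/(0.698×15.7) = 0.001186 K/W
R_total = 0.2175 K/W
Q = ΔT/R_total = 19/0.2175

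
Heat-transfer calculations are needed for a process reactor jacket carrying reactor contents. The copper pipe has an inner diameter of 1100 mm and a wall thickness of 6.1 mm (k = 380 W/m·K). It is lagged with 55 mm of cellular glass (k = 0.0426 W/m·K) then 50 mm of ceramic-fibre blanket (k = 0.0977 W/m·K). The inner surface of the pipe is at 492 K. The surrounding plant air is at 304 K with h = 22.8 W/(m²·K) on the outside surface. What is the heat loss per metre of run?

q′ ≈ 383 W/m

Cylindrical conduction, so R = ln(r₂/r₁)/(2πkL) per layer, in series:
R_copper pipe wall = ln(556.1/550)/(2π×380×1) = 4.62×10^-6 K/W
R_cellular glass = ln(611.1/556.1)/(2π×0.0426×1) = 0.3524 K/W
R_ceramic-fibre blanket = ln(661.1/611.1)/(2π×0.0977×1) = 0.1281 K/W
R_outer film = 1/(h_o·2πr_oL) = 1/(22.8×2π×0.6611×1) = 0.01056 K/W
R_total = 0.491 K/W
Q = ΔT/R_total = 188/0.491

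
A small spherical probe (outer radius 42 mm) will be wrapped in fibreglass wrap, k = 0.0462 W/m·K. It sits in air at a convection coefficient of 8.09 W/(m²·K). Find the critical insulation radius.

r_cr ≈ 11.4 mm

For a sphere r_cr = 2k/h = 2×0.0462/8.09
r_cr = 11.4 mm; since the bare radius (42 mm) is above r_cr, any added insulation will reduce heat loss.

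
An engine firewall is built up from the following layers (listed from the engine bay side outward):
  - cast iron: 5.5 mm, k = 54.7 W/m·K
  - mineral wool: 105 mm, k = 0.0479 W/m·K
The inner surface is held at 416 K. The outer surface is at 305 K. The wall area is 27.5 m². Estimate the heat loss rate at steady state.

Model the wall as resistances in series:
R_cast iron = L/(kA) = 0.0055/(54.7×27.5) = 3.656×10^-6 K/W
R_mineral wool = L/(kA) = 0.105/(0.0479×27.5) = 0.07971 K/W
R_total = 0.07972 K/W
Q = ΔT / R_total = 111 / 0.07972

Q ≈ 1390 W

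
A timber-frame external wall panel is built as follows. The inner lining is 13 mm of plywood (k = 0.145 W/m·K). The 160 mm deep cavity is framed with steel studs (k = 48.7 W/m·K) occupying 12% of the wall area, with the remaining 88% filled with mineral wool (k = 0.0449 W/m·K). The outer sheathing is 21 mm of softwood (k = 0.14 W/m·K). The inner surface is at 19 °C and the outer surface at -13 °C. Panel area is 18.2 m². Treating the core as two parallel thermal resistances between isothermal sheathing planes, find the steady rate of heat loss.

Q ≈ 2180 W

Sheathing layers in series; stud and cavity paths in parallel between them.
R_inner = 0.013/(0.145×18.2) = 0.004926 K/W
R_stud  = 0.16/(48.7×0.12×18.2) = 0.001504 K/W
R_cav   = 0.16/(0.0449×0.88×18.2) = 0.2225 K/W
1/R_core = 1/R_stud + 1/R_cav → R_core = 0.001494 K/W
R_outer = 0.021/(0.14×18.2) = 0.008242 K/W
R_total = 0.01466 K/W
Q = ΔT/R_total = 32/0.01466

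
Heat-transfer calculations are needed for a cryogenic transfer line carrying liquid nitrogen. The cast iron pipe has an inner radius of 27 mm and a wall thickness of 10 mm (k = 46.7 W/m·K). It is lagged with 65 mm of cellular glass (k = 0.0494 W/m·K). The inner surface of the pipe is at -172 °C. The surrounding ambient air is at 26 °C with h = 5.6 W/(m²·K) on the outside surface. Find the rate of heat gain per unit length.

q′ ≈ 55.8 W/m

For a radial system each layer contributes R = ln(r_out/r_in)/(2πkL); films add R = 1/(hA).
R_cast iron pipe wall = ln(37/27)/(2π×46.7×1) = 0.001074 K/W
R_cellular glass = ln(102/37)/(2π×0.0494×1) = 3.267 K/W
R_outer film = 1/(h_o·2πr_oL) = 1/(5.6×2π×0.102×1) = 0.2786 K/W
R_total = 3.547 K/W
Q = ΔT/R_total = 198/3.547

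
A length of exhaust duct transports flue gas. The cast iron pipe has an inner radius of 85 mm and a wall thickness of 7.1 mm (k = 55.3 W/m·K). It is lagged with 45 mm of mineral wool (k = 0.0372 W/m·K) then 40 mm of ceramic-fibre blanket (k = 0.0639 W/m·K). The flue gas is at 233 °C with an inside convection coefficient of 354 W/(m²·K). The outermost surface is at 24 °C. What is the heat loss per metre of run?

q′ ≈ 89.1 W/m

Per-layer cylindrical resistances, series-summed:
R_inner film = 1/(h_i·2πr₁L) = 1/(354×2π×0.085×1) = 0.005289 K/W
R_cast iron pipe wall = ln(92.1/85)/(2π×55.3×1) = 2.309×10^-4 K/W
R_mineral wool = ln(137.1/92.1)/(2π×0.0372×1) = 1.702 K/W
R_ceramic-fibre blanket = ln(177.1/137.1)/(2π×0.0639×1) = 0.6376 K/W
R_total = 2.345 K/W
Q = ΔT/R_total = 209/2.345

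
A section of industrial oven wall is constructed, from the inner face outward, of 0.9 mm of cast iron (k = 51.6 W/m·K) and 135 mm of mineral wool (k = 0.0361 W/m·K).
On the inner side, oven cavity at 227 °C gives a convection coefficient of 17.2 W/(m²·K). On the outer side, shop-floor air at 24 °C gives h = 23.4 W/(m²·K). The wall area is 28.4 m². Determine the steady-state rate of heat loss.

Q ≈ 1500 W

Treating each layer as a thermal resistance in series:
R_inner film = 1/(h_i·A) = 1/(17.2×28.4) = 0.002047 K/W
R_cast iron = L/(kA) = 0.0009/(51.6×28.4) = 6.142×10^-7 K/W
R_mineral wool = L/(kA) = 0.135/(0.0361×28.4) = 0.1317 K/W
R_outer film = 1/(h_o·A) = 1/(23.4×28.4) = 0.001505 K/W
R_total = 0.1352 K/W
Q = ΔT / R_total = 203 / 0.1352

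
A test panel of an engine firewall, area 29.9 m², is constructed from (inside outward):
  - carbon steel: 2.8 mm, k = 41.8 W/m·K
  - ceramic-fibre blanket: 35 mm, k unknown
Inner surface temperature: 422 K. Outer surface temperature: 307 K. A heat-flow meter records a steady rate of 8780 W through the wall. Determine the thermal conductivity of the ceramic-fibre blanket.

k ≈ 0.0894 W/(m·K)

Series thermal resistances:
R_carbon steel = L/(kA) = 0.0028/(41.8×29.9) = 2.24×10^-6 K/W
Sum of known resistances R_other = 2.24×10^-6 K/W
Total R = ΔT/Q = 115/8780 = 0.0131 K/W
R_ceramic-fibre blanket = R_total − R_other = 0.0131 K/W
k = L/(R·A) = 0.035/(0.0131×29.9)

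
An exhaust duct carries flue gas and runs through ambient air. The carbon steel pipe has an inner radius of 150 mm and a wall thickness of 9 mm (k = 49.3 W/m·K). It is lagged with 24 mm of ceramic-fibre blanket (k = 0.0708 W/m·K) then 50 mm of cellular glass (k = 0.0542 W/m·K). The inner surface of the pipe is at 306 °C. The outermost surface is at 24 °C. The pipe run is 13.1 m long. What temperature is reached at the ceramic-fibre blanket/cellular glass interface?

T ≈ 219 °C

Treating each annulus and film as a series resistance:
R_carbon steel pipe wall = ln(159/150)/(2π×49.3×13.1) = 1.436×10^-5 K/W
R_ceramic-fibre blanket = ln(183/159)/(2π×0.0708×13.1) = 0.02412 K/W
R_cellular glass = ln(233/183)/(2π×0.0542×13.1) = 0.05415 K/W
R_total = 0.07828 K/W
Q = ΔT/R_total = 282/0.07828
Q = 3600 W
T_interface = T_inner − Q·ΣR(inner→interface) = 306 − 3600×0.02414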